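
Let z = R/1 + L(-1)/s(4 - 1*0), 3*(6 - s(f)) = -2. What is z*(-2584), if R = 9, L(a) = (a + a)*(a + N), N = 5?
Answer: -100776/5 ≈ -20155.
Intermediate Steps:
L(a) = 2*a*(5 + a) (L(a) = (a + a)*(a + 5) = (2*a)*(5 + a) = 2*a*(5 + a))
s(f) = 20/3 (s(f) = 6 - ⅓*(-2) = 6 + ⅔ = 20/3)
z = 39/5 (z = 9/1 + (2*(-1)*(5 - 1))/(20/3) = 9*1 + (2*(-1)*4)*(3/20) = 9 - 8*3/20 = 9 - 6/5 = 39/5 ≈ 7.8000)
z*(-2584) = (39/5)*(-2584) = -100776/5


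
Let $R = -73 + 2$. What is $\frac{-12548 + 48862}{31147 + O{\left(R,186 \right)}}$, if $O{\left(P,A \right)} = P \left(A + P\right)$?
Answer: $\frac{18157}{11491} \approx 1.5801$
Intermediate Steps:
$R = -71$
$\frac{-12548 + 48862}{31147 + O{\left(R,186 \right)}} = \frac{-12548 + 48862}{31147 - 71 \left(186 - 71\right)} = \frac{36314}{31147 - 8165} = \frac{36314}{22982} = 36314 \cdot \frac{1}{22982} = \frac{18157}{11491}$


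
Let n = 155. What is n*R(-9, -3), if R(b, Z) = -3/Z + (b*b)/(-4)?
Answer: -11935/4 ≈ -2983.8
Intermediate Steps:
R(b, Z) = -3/Z - b**2/4 (R(b, Z) = -3/Z + b**2*(-1/4) = -3/Z - b**2/4)
n*R(-9, -3) = 155*(-3/(-3) - 1/4*(-9)**2) = 155*(-3*(-1/3) - 1/4*81) = 155*(1 - 81/4) = 155*(-77/4) = -11935/4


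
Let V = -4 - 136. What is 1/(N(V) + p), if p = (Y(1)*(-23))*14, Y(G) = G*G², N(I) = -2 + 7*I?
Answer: -1/1304 ≈ -0.00076687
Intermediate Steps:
V = -140
Y(G) = G³
p = -322 (p = (1³*(-23))*14 = (1*(-23))*14 = -23*14 = -322)
1/(N(V) + p) = 1/((-2 + 7*(-140)) - 322) = 1/((-2 - 980) - 322) = 1/(-982 - 322) = 1/(-1304) = -1/1304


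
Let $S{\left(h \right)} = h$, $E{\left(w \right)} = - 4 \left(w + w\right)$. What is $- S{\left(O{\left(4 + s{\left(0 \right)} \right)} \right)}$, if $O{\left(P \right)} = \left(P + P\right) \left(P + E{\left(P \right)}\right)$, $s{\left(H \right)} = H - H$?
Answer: $224$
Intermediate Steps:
$s{\left(H \right)} = 0$
$E{\left(w \right)} = - 8 w$ ($E{\left(w \right)} = - 4 \cdot 2 w = - 8 w$)
$O{\left(P \right)} = - 14 P^{2}$ ($O{\left(P \right)} = \left(P + P\right) \left(P - 8 P\right) = 2 P \left(- 7 P\right) = - 14 P^{2}$)
$- S{\left(O{\left(4 + s{\left(0 \right)} \right)} \right)} = - \left(-14\right) \left(4 + 0\right)^{2} = - \left(-14\right) 4^{2} = - \left(-14\right) 16 = \left(-1\right) \left(-224\right) = 224$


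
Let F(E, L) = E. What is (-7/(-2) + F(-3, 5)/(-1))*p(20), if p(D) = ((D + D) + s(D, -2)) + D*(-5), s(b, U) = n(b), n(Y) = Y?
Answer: -260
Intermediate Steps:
s(b, U) = b
p(D) = -2*D (p(D) = ((D + D) + D) + D*(-5) = (2*D + D) - 5*D = 3*D - 5*D = -2*D)
(-7/(-2) + F(-3, 5)/(-1))*p(20) = (-7/(-2) - 3/(-1))*(-2*20) = (-7*(-½) - 3*(-1))*(-40) = (7/2 + 3)*(-40) = (13/2)*(-40) = -260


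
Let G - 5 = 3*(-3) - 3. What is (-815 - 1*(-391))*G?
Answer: 2968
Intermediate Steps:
G = -7 (G = 5 + (3*(-3) - 3) = 5 + (-9 - 3) = 5 - 12 = -7)
(-815 - 1*(-391))*G = (-815 - 1*(-391))*(-7) = (-815 + 391)*(-7) = -424*(-7) = 2968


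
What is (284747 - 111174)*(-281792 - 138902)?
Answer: -73021119662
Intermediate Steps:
(284747 - 111174)*(-281792 - 138902) = 173573*(-420694) = -73021119662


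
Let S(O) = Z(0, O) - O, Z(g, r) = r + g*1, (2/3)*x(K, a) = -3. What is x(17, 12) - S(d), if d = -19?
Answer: -9/2 ≈ -4.5000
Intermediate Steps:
x(K, a) = -9/2 (x(K, a) = (3/2)*(-3) = -9/2)
Z(g, r) = g + r (Z(g, r) = r + g = g + r)
S(O) = 0 (S(O) = (0 + O) - O = O - O = 0)
x(17, 12) - S(d) = -9/2 - 1*0 = -9/2 + 0 = -9/2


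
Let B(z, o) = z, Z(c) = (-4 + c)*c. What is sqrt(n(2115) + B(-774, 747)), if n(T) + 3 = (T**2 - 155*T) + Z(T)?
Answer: 2*sqrt(2152347) ≈ 2934.2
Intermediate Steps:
Z(c) = c*(-4 + c)
n(T) = -3 + T**2 - 155*T + T*(-4 + T) (n(T) = -3 + ((T**2 - 155*T) + T*(-4 + T)) = -3 + (T**2 - 155*T + T*(-4 + T)) = -3 + T**2 - 155*T + T*(-4 + T))
sqrt(n(2115) + B(-774, 747)) = sqrt((-3 - 159*2115 + 2*2115**2) - 774) = sqrt((-3 - 336285 + 2*4473225) - 774) = sqrt((-3 - 336285 + 8946450) - 774) = sqrt(8610162 - 774) = sqrt(8609388) = 2*sqrt(2152347)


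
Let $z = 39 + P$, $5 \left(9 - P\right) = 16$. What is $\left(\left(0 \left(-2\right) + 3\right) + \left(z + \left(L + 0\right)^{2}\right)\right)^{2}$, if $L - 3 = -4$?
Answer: $\frac{59536}{25} \approx 2381.4$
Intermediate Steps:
$L = -1$ ($L = 3 - 4 = -1$)
$P = \frac{29}{5}$ ($P = 9 - \frac{16}{5} = \frac{29}{5} \approx 5.8$)
$z = \frac{224}{5}$ ($z = 39 + \frac{29}{5} = \frac{224}{5} \approx 44.8$)
$\left(\left(0 \left(-2\right) + 3\right) + \left(z + \left(L + 0\right)^{2}\right)\right)^{2} = \left(\left(0 \left(-2\right) + 3\right) + \left(\frac{224}{5} + \left(-1 + 0\right)^{2}\right)\right)^{2} = \left(\left(0 + 3\right) + \left(\frac{224}{5} + \left(-1\right)^{2}\right)\right)^{2} = \left(3 + \left(\frac{224}{5} + 1\right)\right)^{2} = \left(3 + \frac{229}{5}\right)^{2} = \left(\frac{244}{5}\right)^{2} = \frac{59536}{25}$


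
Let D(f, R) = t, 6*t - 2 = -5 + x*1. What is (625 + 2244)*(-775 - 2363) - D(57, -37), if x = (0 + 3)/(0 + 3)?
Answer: -27008765/3 ≈ -9.0029e+6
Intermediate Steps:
x = 1 (x = 3/3 = 3*(1/3) = 1)
t = -1/3 (t = 1/3 + (-5 + 1*1)/6 = 1/3 + (-5 + 1)/6 = 1/3 + (1/6)*(-4) = 1/3 - 2/3 = -1/3 ≈ -0.33333)
D(f, R) = -1/3
(625 + 2244)*(-775 - 2363) - D(57, -37) = (625 + 2244)*(-775 - 2363) - 1*(-1/3) = 2869*(-3138) + 1/3 = -9002922 + 1/3 = -27008765/3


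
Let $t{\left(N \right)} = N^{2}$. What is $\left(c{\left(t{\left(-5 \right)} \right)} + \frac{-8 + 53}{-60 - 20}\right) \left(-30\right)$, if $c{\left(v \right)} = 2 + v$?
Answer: $- \frac{6345}{8} \approx -793.13$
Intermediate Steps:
$\left(c{\left(t{\left(-5 \right)} \right)} + \frac{-8 + 53}{-60 - 20}\right) \left(-30\right) = \left(\left(2 + \left(-5\right)^{2}\right) + \frac{-8 + 53}{-60 - 20}\right) \left(-30\right) = \left(\left(2 + 25\right) + \frac{45}{-80}\right) \left(-30\right) = \left(27 + 45 \left(- \frac{1}{80}\right)\right) \left(-30\right) = \left(27 - \frac{9}{16}\right) \left(-30\right) = \frac{423}{16} \left(-30\right) = - \frac{6345}{8}$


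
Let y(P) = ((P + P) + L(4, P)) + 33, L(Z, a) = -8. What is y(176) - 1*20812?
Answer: -20435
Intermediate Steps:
y(P) = 25 + 2*P (y(P) = ((P + P) - 8) + 33 = (2*P - 8) + 33 = (-8 + 2*P) + 33 = 25 + 2*P)
y(176) - 1*20812 = (25 + 2*176) - 1*20812 = (25 + 352) - 20812 = 377 - 20812 = -20435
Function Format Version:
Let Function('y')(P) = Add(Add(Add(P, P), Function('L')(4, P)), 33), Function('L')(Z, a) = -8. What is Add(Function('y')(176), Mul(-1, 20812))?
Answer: -20435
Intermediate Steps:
Function('y')(P) = Add(25, Mul(2, P)) (Function('y')(P) = Add(Add(Add(P, P), -8), 33) = Add(Add(Mul(2, P), -8), 33) = Add(Add(-8, Mul(2, P)), 33) = Add(25, Mul(2, P)))
Add(Function('y')(176), Mul(-1, 20812)) = Add(Add(25, Mul(2, 176)), Mul(-1, 20812)) = Add(Add(25, 352), -20812) = Add(377, -20812) = -20435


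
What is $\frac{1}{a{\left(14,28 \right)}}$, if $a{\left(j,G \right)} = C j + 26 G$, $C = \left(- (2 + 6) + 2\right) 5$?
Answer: $\frac{1}{308} \approx 0.0032468$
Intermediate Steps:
$C = -30$ ($C = \left(\left(-1\right) 8 + 2\right) 5 = \left(-8 + 2\right) 5 = \left(-6\right) 5 = -30$)
$a{\left(j,G \right)} = - 30 j + 26 G$
$\frac{1}{a{\left(14,28 \right)}} = \frac{1}{\left(-30\right) 14 + 26 \cdot 28} = \frac{1}{-420 + 728} = \frac{1}{308}$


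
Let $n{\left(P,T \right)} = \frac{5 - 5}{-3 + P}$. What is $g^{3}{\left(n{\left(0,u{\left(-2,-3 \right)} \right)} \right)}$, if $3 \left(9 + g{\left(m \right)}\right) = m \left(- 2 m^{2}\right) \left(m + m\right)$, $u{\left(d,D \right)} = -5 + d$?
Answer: $-729$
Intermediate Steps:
$n{\left(P,T \right)} = 0$ ($n{\left(P,T \right)} = \frac{0}{-3 + P} = 0$)
$g{\left(m \right)} = -9 - \frac{4 m^{4}}{3}$ ($g{\left(m \right)} = -9 + \frac{m \left(- 2 m^{2}\right) \left(m + m\right)}{3} = -9 + \frac{- 2 m^{3} \cdot 2 m}{3} = -9 + \frac{\left(-4\right) m^{4}}{3} = -9 - \frac{4 m^{4}}{3}$)
$g^{3}{\left(n{\left(0,u{\left(-2,-3 \right)} \right)} \right)} = \left(-9 - \frac{4 \cdot 0^{4}}{3}\right)^{3} = \left(-9 - 0\right)^{3} = \left(-9 + 0\right)^{3} = \left(-9\right)^{3} = -729$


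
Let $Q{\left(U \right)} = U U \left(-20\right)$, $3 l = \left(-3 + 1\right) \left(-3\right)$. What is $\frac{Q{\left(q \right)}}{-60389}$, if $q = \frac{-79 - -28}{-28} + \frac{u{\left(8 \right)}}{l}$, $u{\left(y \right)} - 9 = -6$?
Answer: $\frac{43245}{11836244} \approx 0.0036536$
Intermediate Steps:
$l = 2$ ($l = \frac{\left(-3 + 1\right) \left(-3\right)}{3} = \frac{\left(-2\right) \left(-3\right)}{3} = \frac{1}{3} \cdot 6 = 2$)
$u{\left(y \right)} = 3$ ($u{\left(y \right)} = 9 - 6 = 3$)
$q = \frac{93}{28}$ ($q = \frac{-79 - -28}{-28} + \frac{3}{2} = \left(-79 + 28\right) \left(- \frac{1}{28}\right) + 3 \cdot \frac{1}{2} = \left(-51\right) \left(- \frac{1}{28}\right) + \frac{3}{2} = \frac{51}{28} + \frac{3}{2} = \frac{93}{28} \approx 3.3214$)
$Q{\left(U \right)} = - 20 U^{2}$ ($Q{\left(U \right)} = U^{2} \left(-20\right) = - 20 U^{2}$)
$\frac{Q{\left(q \right)}}{-60389} = \frac{\left(-20\right) \left(\frac{93}{28}\right)^{2}}{-60389} = \left(-20\right) \frac{8649}{784} \left(- \frac{1}{60389}\right) = \left(- \frac{43245}{196}\right) \left(- \frac{1}{60389}\right) = \frac{43245}{11836244}$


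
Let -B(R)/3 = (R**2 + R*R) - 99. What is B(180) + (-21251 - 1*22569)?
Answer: -237923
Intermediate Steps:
B(R) = 297 - 6*R**2 (B(R) = -3*((R**2 + R*R) - 99) = -3*((R**2 + R**2) - 99) = -3*(2*R**2 - 99) = -3*(-99 + 2*R**2) = 297 - 6*R**2)
B(180) + (-21251 - 1*22569) = (297 - 6*180**2) + (-21251 - 1*22569) = (297 - 6*32400) + (-21251 - 22569) = (297 - 194400) - 43820 = -194103 - 43820 = -237923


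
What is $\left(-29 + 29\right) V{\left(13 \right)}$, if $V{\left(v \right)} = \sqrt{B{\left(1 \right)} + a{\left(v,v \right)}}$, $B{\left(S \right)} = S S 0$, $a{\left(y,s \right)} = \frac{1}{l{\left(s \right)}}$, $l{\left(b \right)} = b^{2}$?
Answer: $0$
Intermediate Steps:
$a{\left(y,s \right)} = \frac{1}{s^{2}}$
$B{\left(S \right)} = 0$ ($B{\left(S \right)} = S^{2} \cdot 0 = 0$)
$V{\left(v \right)} = \sqrt{\frac{1}{v^{2}}}$ ($V{\left(v \right)} = \sqrt{0 + \frac{1}{v^{2}}} = \sqrt{\frac{1}{v^{2}}}$)
$\left(-29 + 29\right) V{\left(13 \right)} = \left(-29 + 29\right) \sqrt{\frac{1}{169}} = \frac{0}{13} = 0 \cdot \frac{1}{13} = 0$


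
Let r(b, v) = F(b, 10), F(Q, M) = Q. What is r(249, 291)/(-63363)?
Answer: -83/21121 ≈ -0.0039297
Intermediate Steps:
r(b, v) = b
r(249, 291)/(-63363) = 249/(-63363) = 249*(-1/63363) = -83/21121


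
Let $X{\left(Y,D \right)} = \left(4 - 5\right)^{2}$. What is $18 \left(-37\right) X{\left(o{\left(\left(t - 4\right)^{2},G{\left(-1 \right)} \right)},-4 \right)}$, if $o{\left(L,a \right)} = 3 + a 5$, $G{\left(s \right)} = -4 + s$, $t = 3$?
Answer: $-666$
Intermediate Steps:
$o{\left(L,a \right)} = 3 + 5 a$
$X{\left(Y,D \right)} = 1$ ($X{\left(Y,D \right)} = \left(-1\right)^{2} = 1$)
$18 \left(-37\right) X{\left(o{\left(\left(t - 4\right)^{2},G{\left(-1 \right)} \right)},-4 \right)} = 18 \left(-37\right) 1 = \left(-666\right) 1 = -666$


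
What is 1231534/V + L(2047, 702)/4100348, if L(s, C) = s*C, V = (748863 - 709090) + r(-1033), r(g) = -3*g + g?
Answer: 15869069459/532777826 ≈ 29.786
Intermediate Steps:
r(g) = -2*g
V = 41839 (V = (748863 - 709090) - 2*(-1033) = 39773 + 2066 = 41839)
L(s, C) = C*s
1231534/V + L(2047, 702)/4100348 = 1231534/41839 + (702*2047)/4100348 = 1231534*(1/41839) + 1436994*(1/4100348) = 1231534/41839 + 31239/89138 = 15869069459/532777826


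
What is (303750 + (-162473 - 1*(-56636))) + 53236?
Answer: 251149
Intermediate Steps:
(303750 + (-162473 - 1*(-56636))) + 53236 = (303750 + (-162473 + 56636)) + 53236 = (303750 - 105837) + 53236 = 197913 + 53236 = 251149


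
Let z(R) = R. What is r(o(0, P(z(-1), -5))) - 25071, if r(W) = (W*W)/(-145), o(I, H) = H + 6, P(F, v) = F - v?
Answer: -727079/29 ≈ -25072.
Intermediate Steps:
o(I, H) = 6 + H
r(W) = -W**2/145 (r(W) = W**2*(-1/145) = -W**2/145)
r(o(0, P(z(-1), -5))) - 25071 = -(6 + (-1 - 1*(-5)))**2/145 - 25071 = -(6 + (-1 + 5))**2/145 - 25071 = -(6 + 4)**2/145 - 25071 = -1/145*10**2 - 25071 = -1/145*100 - 25071 = -20/29 - 25071 = -727079/29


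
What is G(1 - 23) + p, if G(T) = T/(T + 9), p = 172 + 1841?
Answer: 26191/13 ≈ 2014.7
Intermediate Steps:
p = 2013
G(T) = T/(9 + T)
G(1 - 23) + p = (1 - 23)/(9 + (1 - 23)) + 2013 = -22/(9 - 22) + 2013 = -22/(-13) + 2013 = -22*(-1/13) + 2013 = 22/13 + 2013 = 26191/13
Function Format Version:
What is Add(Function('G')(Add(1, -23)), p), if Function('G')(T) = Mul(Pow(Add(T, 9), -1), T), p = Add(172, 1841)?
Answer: Rational(26191, 13) ≈ 2014.7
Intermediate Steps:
p = 2013
Function('G')(T) = Mul(T, Pow(Add(9, T), -1)) (Function('G')(T) = Mul(Pow(Add(9, T), -1), T) = Mul(T, Pow(Add(9, T), -1)))
Add(Function('G')(Add(1, -23)), p) = Add(Mul(Add(1, -23), Pow(Add(9, Add(1, -23)), -1)), 2013) = Add(Mul(-22, Pow(Add(9, -22), -1)), 2013) = Add(Mul(-22, Pow(-13, -1)), 2013) = Add(Mul(-22, Rational(-1, 13)), 2013) = Add(Rational(22, 13), 2013) = Rational(26191, 13)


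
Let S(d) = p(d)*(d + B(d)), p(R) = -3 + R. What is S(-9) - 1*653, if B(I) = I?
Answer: -437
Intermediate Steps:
S(d) = 2*d*(-3 + d) (S(d) = (-3 + d)*(d + d) = (-3 + d)*(2*d) = 2*d*(-3 + d))
S(-9) - 1*653 = 2*(-9)*(-3 - 9) - 1*653 = 2*(-9)*(-12) - 653 = 216 - 653 = -437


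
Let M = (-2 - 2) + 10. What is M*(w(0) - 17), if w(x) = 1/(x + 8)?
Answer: -405/4 ≈ -101.25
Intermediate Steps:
w(x) = 1/(8 + x)
M = 6 (M = -4 + 10 = 6)
M*(w(0) - 17) = 6*(1/(8 + 0) - 17) = 6*(1/8 - 17) = 6*(⅛ - 17) = 6*(-135/8) = -405/4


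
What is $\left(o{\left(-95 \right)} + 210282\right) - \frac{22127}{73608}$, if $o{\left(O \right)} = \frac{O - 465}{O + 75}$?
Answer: $\frac{15480476353}{73608} \approx 2.1031 \cdot 10^{5}$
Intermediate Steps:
$o{\left(O \right)} = \frac{-465 + O}{75 + O}$
$\left(o{\left(-95 \right)} + 210282\right) - \frac{22127}{73608} = \left(\frac{-465 - 95}{75 - 95} + 210282\right) - \frac{22127}{73608} = \left(\frac{1}{-20} \left(-560\right) + 210282\right) - \frac{22127}{73608} = \left(\left(- \frac{1}{20}\right) \left(-560\right) + 210282\right) - \frac{22127}{73608} = \left(28 + 210282\right) - \frac{22127}{73608} = 210310 - \frac{22127}{73608} = \frac{15480476353}{73608}$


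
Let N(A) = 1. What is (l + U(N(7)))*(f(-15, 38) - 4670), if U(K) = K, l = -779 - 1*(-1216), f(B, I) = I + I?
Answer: -2012172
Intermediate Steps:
f(B, I) = 2*I
l = 437 (l = -779 + 1216 = 437)
(l + U(N(7)))*(f(-15, 38) - 4670) = (437 + 1)*(2*38 - 4670) = 438*(76 - 4670) = 438*(-4594) = -2012172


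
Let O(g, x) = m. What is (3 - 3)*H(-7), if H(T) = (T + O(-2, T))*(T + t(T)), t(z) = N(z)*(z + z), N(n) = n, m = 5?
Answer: 0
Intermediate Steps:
O(g, x) = 5
t(z) = 2*z² (t(z) = z*(z + z) = z*(2*z) = 2*z²)
H(T) = (5 + T)*(T + 2*T²) (H(T) = (T + 5)*(T + 2*T²) = (5 + T)*(T + 2*T²))
(3 - 3)*H(-7) = (3 - 3)*(-7*(5 + 2*(-7)² + 11*(-7))) = 0*(-7*(5 + 2*49 - 77)) = 0*(-7*(5 + 98 - 77)) = 0*(-7*26) = 0*(-182) = 0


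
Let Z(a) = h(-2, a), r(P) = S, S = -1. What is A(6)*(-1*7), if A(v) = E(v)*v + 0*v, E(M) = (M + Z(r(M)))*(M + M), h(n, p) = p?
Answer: -2520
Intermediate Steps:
r(P) = -1
Z(a) = a
E(M) = 2*M*(-1 + M) (E(M) = (M - 1)*(M + M) = (-1 + M)*(2*M) = 2*M*(-1 + M))
A(v) = 2*v**2*(-1 + v) (A(v) = (2*v*(-1 + v))*v + 0*v = 2*v**2*(-1 + v) + 0 = 2*v**2*(-1 + v))
A(6)*(-1*7) = (2*6**2*(-1 + 6))*(-1*7) = (2*36*5)*(-7) = 360*(-7) = -2520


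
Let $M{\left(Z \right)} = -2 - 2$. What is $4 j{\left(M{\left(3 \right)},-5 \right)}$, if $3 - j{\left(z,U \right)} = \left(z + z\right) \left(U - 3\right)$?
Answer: $-244$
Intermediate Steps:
$M{\left(Z \right)} = -4$
$j{\left(z,U \right)} = 3 - 2 z \left(-3 + U\right)$ ($j{\left(z,U \right)} = 3 - \left(z + z\right) \left(U - 3\right) = 3 - 2 z \left(-3 + U\right)$)
$4 j{\left(M{\left(3 \right)},-5 \right)} = 4 \left(3 + 6 \left(-4\right) - \left(-10\right) \left(-4\right)\right) = 4 \left(3 - 24 - 40\right) = 4 \left(-61\right) = -244$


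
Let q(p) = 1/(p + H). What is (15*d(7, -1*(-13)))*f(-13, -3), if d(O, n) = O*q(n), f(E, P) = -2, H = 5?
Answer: -35/3 ≈ -11.667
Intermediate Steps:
q(p) = 1/(5 + p) (q(p) = 1/(p + 5) = 1/(5 + p))
d(O, n) = O/(5 + n)
(15*d(7, -1*(-13)))*f(-13, -3) = (15*(7/(5 - 1*(-13))))*(-2) = (15*(7/(5 + 13)))*(-2) = (15*(7/18))*(-2) = (35/6)*(-2) = -35/3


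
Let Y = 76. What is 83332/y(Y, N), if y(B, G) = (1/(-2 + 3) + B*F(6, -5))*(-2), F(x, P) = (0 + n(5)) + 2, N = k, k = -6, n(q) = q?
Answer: -41666/533 ≈ -78.173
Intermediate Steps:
N = -6
F(x, P) = 7 (F(x, P) = (0 + 5) + 2 = 5 + 2 = 7)
y(B, G) = -2 - 14*B (y(B, G) = (1/(-2 + 3) + B*7)*(-2) = (1/1 + 7*B)*(-2) = (1 + 7*B)*(-2) = -2 - 14*B)
83332/y(Y, N) = 83332/(-2 - 14*76) = 83332/(-2 - 1064) = 83332/(-1066) = 83332*(-1/1066) = -41666/533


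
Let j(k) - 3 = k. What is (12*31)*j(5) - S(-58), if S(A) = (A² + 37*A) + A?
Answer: 1816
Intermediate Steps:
j(k) = 3 + k
S(A) = A² + 38*A
(12*31)*j(5) - S(-58) = (12*31)*(3 + 5) - (-58)*(38 - 58) = 372*8 - (-58)*(-20) = 2976 - 1*1160 = 2976 - 1160 = 1816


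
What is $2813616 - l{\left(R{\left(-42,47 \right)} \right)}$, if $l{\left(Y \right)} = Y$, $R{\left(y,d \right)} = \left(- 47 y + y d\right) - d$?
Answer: $2813663$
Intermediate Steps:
$R{\left(y,d \right)} = - d - 47 y + d y$ ($R{\left(y,d \right)} = \left(- 47 y + d y\right) - d = - d - 47 y + d y$)
$2813616 - l{\left(R{\left(-42,47 \right)} \right)} = 2813616 - \left(\left(-1\right) 47 - -1974 + 47 \left(-42\right)\right) = 2813616 - \left(-47 + 1974 - 1974\right) = 2813616 - -47 = 2813616 + 47 = 2813663$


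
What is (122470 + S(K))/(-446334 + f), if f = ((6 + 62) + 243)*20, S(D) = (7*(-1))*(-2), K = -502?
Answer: -61242/220057 ≈ -0.27830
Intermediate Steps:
S(D) = 14 (S(D) = -7*(-2) = 14)
f = 6220 (f = (68 + 243)*20 = 311*20 = 6220)
(122470 + S(K))/(-446334 + f) = (122470 + 14)/(-446334 + 6220) = 122484/(-440114) = 122484*(-1/440114) = -61242/220057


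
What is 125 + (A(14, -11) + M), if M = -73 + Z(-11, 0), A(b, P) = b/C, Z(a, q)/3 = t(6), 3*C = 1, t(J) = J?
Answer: 112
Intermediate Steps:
C = ⅓ (C = (⅓)*1 = ⅓ ≈ 0.33333)
Z(a, q) = 18 (Z(a, q) = 3*6 = 18)
A(b, P) = 3*b (A(b, P) = b/(⅓) = b*3 = 3*b)
M = -55 (M = -73 + 18 = -55)
125 + (A(14, -11) + M) = 125 + (3*14 - 55) = 125 + (42 - 55) = 125 - 13 = 112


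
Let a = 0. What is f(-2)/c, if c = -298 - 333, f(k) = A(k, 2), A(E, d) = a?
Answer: 0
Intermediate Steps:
A(E, d) = 0
f(k) = 0
c = -631
f(-2)/c = 0/(-631) = 0*(-1/631) = 0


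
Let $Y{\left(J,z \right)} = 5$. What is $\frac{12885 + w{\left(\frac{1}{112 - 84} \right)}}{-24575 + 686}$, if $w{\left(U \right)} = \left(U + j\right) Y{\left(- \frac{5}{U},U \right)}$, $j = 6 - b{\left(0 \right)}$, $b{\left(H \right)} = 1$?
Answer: $- \frac{120495}{222964} \approx -0.54042$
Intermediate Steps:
$j = 5$ ($j = 6 - 1 = 5$)
$w{\left(U \right)} = 25 + 5 U$ ($w{\left(U \right)} = \left(U + 5\right) 5 = \left(5 + U\right) 5 = 25 + 5 U$)
$\frac{12885 + w{\left(\frac{1}{112 - 84} \right)}}{-24575 + 686} = \frac{12885 + \left(25 + \frac{5}{112 - 84}\right)}{-24575 + 686} = \frac{12885 + \left(25 + \frac{5}{28}\right)}{-23889} = \left(12885 + \left(25 + 5 \cdot \frac{1}{28}\right)\right) \left(- \frac{1}{23889}\right) = \left(12885 + \left(25 + \frac{5}{28}\right)\right) \left(- \frac{1}{23889}\right) = \left(12885 + \frac{705}{28}\right) \left(- \frac{1}{23889}\right) = \frac{361485}{28} \left(- \frac{1}{23889}\right) = - \frac{120495}{222964}$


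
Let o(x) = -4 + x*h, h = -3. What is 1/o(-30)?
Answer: 1/86 ≈ 0.011628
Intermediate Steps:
o(x) = -4 - 3*x (o(x) = -4 + x*(-3) = -4 - 3*x)
1/o(-30) = 1/(-4 - 3*(-30)) = 1/(-4 + 90) = 1/86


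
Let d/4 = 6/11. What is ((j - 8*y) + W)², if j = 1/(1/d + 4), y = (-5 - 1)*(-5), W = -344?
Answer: 3901751296/11449 ≈ 3.4079e+5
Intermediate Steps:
d = 24/11 (d = 4*(6/11) = 24/11 ≈ 2.1818)
y = 30 (y = -6*(-5) = 30)
j = 24/107 (j = 1/(1/(24/11) + 4) = 1/(1*(11/24) + 4) = 1/(11/24 + 4) = 1/(107/24) = 24/107 ≈ 0.22430)
((j - 8*y) + W)² = ((24/107 - 8*30) - 344)² = ((24/107 - 240) - 344)² = (-25656/107 - 344)² = (-62464/107)² = 3901751296/11449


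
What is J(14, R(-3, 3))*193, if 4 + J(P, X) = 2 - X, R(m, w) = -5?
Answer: 579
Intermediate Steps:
J(P, X) = -2 - X (J(P, X) = -4 + (2 - X) = -2 - X)
J(14, R(-3, 3))*193 = (-2 - 1*(-5))*193 = (-2 + 5)*193 = 3*193 = 579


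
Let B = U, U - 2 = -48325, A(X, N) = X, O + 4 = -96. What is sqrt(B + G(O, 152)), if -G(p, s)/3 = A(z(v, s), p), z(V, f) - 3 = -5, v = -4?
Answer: I*sqrt(48317) ≈ 219.81*I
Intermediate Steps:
O = -100 (O = -4 - 96 = -100)
z(V, f) = -2 (z(V, f) = 3 - 5 = -2)
G(p, s) = 6 (G(p, s) = -3*(-2) = 6)
U = -48323 (U = 2 - 48325 = -48323)
B = -48323
sqrt(B + G(O, 152)) = sqrt(-48323 + 6) = sqrt(-48317) = I*sqrt(48317)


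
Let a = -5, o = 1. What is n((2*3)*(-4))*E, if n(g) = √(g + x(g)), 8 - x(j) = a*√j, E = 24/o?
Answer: 24*√(-16 + 10*I*√6) ≈ 61.791 + 114.17*I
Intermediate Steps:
E = 24 (E = 24/1 = 24*1 = 24)
x(j) = 8 + 5*√j (x(j) = 8 - (-5)*√j = 8 + 5*√j)
n(g) = √(8 + g + 5*√g) (n(g) = √(g + (8 + 5*√g)) = √(8 + g + 5*√g))
n((2*3)*(-4))*E = √(8 + (2*3)*(-4) + 5*√((2*3)*(-4)))*24 = √(8 + 6*(-4) + 5*√(6*(-4)))*24 = √(8 - 24 + 5*√(-24))*24 = √(8 - 24 + 5*(2*I*√6))*24 = √(8 - 24 + 10*I*√6)*24 = √(-16 + 10*I*√6)*24 = 24*√(-16 + 10*I*√6)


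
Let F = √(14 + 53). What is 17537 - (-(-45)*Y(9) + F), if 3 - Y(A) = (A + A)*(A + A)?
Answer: 31982 - √67 ≈ 31974.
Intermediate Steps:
Y(A) = 3 - 4*A² (Y(A) = 3 - (A + A)*(A + A) = 3 - 2*A*2*A = 3 - 4*A²)
F = √67 ≈ 8.1853
17537 - (-(-45)*Y(9) + F) = 17537 - (-(-45)*(3 - 4*9²) + √67) = 17537 - (-(-45)*(3 - 4*81) + √67) = 17537 - (-(-45)*(3 - 324) + √67) = 17537 - (-(-45)*(-321) + √67) = 17537 - (-45*321 + √67) = 17537 - (-14445 + √67) = 17537 + (14445 - √67) = 31982 - √67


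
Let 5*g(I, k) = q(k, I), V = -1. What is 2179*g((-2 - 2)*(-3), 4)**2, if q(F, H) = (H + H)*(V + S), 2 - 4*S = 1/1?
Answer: 705996/25 ≈ 28240.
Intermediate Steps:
S = 1/4 (S = 1/2 - 1/4/1 = 1/2 - 1/4*1 = 1/2 - 1/4 = 1/4 ≈ 0.25000)
q(F, H) = -3*H/2 (q(F, H) = (H + H)*(-1 + 1/4) = (2*H)*(-3/4) = -3*H/2)
g(I, k) = -3*I/10 (g(I, k) = (-3*I/2)/5 = -3*I/10)
2179*g((-2 - 2)*(-3), 4)**2 = 2179*(-3*(-2 - 2)*(-3)/10)**2 = 2179*(-(-6)*(-3)/5)**2 = 2179*(-3/10*12)**2 = 2179*(-18/5)**2 = 2179*(324/25) = 705996/25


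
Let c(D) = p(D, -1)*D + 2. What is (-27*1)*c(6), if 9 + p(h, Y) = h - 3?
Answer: 918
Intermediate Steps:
p(h, Y) = -12 + h (p(h, Y) = -9 + (h - 3) = -9 + (-3 + h) = -12 + h)
c(D) = 2 + D*(-12 + D) (c(D) = (-12 + D)*D + 2 = D*(-12 + D) + 2 = 2 + D*(-12 + D))
(-27*1)*c(6) = (-27*1)*(2 + 6*(-12 + 6)) = -27*(2 + 6*(-6)) = -27*(2 - 36) = -27*(-34) = 918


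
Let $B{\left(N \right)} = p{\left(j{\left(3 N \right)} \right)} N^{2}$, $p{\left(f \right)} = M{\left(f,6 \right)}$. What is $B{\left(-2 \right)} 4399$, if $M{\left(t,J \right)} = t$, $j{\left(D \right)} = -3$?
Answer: $-52788$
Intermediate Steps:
$p{\left(f \right)} = f$
$B{\left(N \right)} = - 3 N^{2}$
$B{\left(-2 \right)} 4399 = - 3 \left(-2\right)^{2} \cdot 4399 = \left(-3\right) 4 \cdot 4399 = \left(-12\right) 4399 = -52788$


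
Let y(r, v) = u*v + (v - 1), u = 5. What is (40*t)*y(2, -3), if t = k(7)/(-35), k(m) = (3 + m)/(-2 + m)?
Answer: 304/7 ≈ 43.429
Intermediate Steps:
k(m) = (3 + m)/(-2 + m)
y(r, v) = -1 + 6*v (y(r, v) = 5*v + (v - 1) = 5*v + (-1 + v) = -1 + 6*v)
t = -2/35 (t = ((3 + 7)/(-2 + 7))/(-35) = (10/5)*(-1/35) = ((1/5)*10)*(-1/35) = 2*(-1/35) = -2/35 ≈ -0.057143)
(40*t)*y(2, -3) = (40*(-2/35))*(-1 + 6*(-3)) = -16*(-1 - 18)/7 = -16/7*(-19) = 304/7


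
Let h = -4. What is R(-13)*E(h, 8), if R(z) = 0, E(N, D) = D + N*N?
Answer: 0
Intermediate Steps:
E(N, D) = D + N**2
R(-13)*E(h, 8) = 0*(8 + (-4)**2) = 0*(8 + 16) = 0*24 = 0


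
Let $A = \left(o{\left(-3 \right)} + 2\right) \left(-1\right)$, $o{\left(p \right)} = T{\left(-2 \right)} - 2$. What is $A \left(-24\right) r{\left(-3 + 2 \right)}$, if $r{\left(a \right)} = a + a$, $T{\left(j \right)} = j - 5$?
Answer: $336$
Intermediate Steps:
$T{\left(j \right)} = -5 + j$
$r{\left(a \right)} = 2 a$
$o{\left(p \right)} = -9$ ($o{\left(p \right)} = \left(-5 - 2\right) - 2 = -7 - 2 = -9$)
$A = 7$ ($A = \left(-9 + 2\right) \left(-1\right) = \left(-7\right) \left(-1\right) = 7$)
$A \left(-24\right) r{\left(-3 + 2 \right)} = 7 \left(-24\right) 2 \left(-3 + 2\right) = - 168 \cdot 2 \left(-1\right) = \left(-168\right) \left(-2\right) = 336$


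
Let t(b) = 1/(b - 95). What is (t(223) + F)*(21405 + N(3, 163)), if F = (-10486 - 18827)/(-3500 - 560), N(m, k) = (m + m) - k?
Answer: 155879146/1015 ≈ 1.5358e+5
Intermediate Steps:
N(m, k) = -k + 2*m (N(m, k) = 2*m - k = -k + 2*m)
F = 29313/4060 (F = -29313/(-4060) = -29313*(-1/4060) = 29313/4060 ≈ 7.2199)
t(b) = 1/(-95 + b)
(t(223) + F)*(21405 + N(3, 163)) = (1/(-95 + 223) + 29313/4060)*(21405 + (-1*163 + 2*3)) = (1/128 + 29313/4060)*(21405 + (-163 + 6)) = (1/128 + 29313/4060)*(21405 - 157) = (939031/129920)*21248 = 155879146/1015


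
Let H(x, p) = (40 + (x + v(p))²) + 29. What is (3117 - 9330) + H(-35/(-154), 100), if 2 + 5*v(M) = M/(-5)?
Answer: -74131719/12100 ≈ -6126.6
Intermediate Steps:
v(M) = -⅖ - M/25 (v(M) = -⅖ + (M/(-5))/5 = -⅖ + (M*(-⅕))/5 = -⅖ + (-M/5)/5 = -⅖ - M/25)
H(x, p) = 69 + (-⅖ + x - p/25)² (H(x, p) = (40 + (x + (-⅖ - p/25))²) + 29 = (40 + (-⅖ + x - p/25)²) + 29 = 69 + (-⅖ + x - p/25)²)
(3117 - 9330) + H(-35/(-154), 100) = (3117 - 9330) + (69 + (10 + 100 - (-875)/(-154))²/625) = -6213 + (69 + (10 + 100 - (-875)*(-1)/154)²/625) = -6213 + (69 + (10 + 100 - 25*5/22)²/625) = -6213 + (69 + (10 + 100 - 125/22)²/625) = -6213 + (69 + (2295/22)²/625) = -6213 + (69 + (1/625)*(5267025/484)) = -6213 + (69 + 210681/12100) = -6213 + 1045581/12100 = -74131719/12100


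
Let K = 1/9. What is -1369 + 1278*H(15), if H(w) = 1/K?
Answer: 10133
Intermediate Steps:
K = ⅑ ≈ 0.11111
H(w) = 9 (H(w) = 1/(⅑) = 9)
-1369 + 1278*H(15) = -1369 + 1278*9 = -1369 + 11502 = 10133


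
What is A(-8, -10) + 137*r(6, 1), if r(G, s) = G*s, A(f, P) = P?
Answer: 812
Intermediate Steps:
A(-8, -10) + 137*r(6, 1) = -10 + 137*(6*1) = -10 + 137*6 = -10 + 822 = 812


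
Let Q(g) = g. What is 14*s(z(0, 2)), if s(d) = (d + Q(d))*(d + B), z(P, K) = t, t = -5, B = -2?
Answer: 980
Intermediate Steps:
z(P, K) = -5
s(d) = 2*d*(-2 + d) (s(d) = (d + d)*(d - 2) = (2*d)*(-2 + d) = 2*d*(-2 + d))
14*s(z(0, 2)) = 14*(2*(-5)*(-2 - 5)) = 14*(2*(-5)*(-7)) = 14*70 = 980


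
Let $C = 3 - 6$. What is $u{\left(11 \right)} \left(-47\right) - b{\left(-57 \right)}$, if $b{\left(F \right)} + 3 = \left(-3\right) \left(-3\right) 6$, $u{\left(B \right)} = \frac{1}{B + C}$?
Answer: $- \frac{455}{8} \approx -56.875$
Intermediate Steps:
$C = -3$
$u{\left(B \right)} = \frac{1}{-3 + B}$ ($u{\left(B \right)} = \frac{1}{B - 3} = \frac{1}{-3 + B}$)
$b{\left(F \right)} = 51$ ($b{\left(F \right)} = -3 + \left(-3\right) \left(-3\right) 6 = -3 + 9 \cdot 6 = -3 + 54 = 51$)
$u{\left(11 \right)} \left(-47\right) - b{\left(-57 \right)} = \frac{1}{-3 + 11} \left(-47\right) - 51 = \frac{1}{8} \left(-47\right) - 51 = - \frac{47}{8} - 51 = - \frac{455}{8}$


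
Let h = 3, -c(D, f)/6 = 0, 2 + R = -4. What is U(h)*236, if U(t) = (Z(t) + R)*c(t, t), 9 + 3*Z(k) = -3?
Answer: 0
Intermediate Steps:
R = -6 (R = -2 - 4 = -6)
c(D, f) = 0 (c(D, f) = -6*0 = 0)
Z(k) = -4 (Z(k) = -3 + (⅓)*(-3) = -3 - 1 = -4)
U(t) = 0 (U(t) = (-4 - 6)*0 = -10*0 = 0)
U(h)*236 = 0*236 = 0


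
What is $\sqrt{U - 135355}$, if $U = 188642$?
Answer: $\sqrt{53287} \approx 230.84$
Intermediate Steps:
$\sqrt{U - 135355} = \sqrt{188642 - 135355} = \sqrt{53287}$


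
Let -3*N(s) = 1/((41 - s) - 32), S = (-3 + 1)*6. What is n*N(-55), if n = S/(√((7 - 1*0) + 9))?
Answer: 1/64 ≈ 0.015625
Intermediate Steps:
S = -12 (S = -2*6 = -12)
N(s) = -1/(3*(9 - s)) (N(s) = -1/(3*((41 - s) - 32)) = -1/(3*(9 - s)))
n = -3 (n = -12/√((7 - 1*0) + 9) = -12/√((7 + 0) + 9) = -12/√(7 + 9) = -12/(√16) = -12/4 = -12*¼ = -3)
n*N(-55) = -1/(-9 - 55) = -1/(-64) = -(-1)/64 = -3*(-1/192) = 1/64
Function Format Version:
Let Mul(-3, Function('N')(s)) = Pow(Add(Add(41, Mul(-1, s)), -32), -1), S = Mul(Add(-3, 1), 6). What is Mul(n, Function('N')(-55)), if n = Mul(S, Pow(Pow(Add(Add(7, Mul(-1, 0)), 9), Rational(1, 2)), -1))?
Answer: Rational(1, 64) ≈ 0.015625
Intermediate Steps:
S = -12 (S = Mul(-2, 6) = -12)
Function('N')(s) = Mul(Rational(-1, 3), Pow(Add(9, Mul(-1, s)), -1)) (Function('N')(s) = Mul(Rational(-1, 3), Pow(Add(Add(41, Mul(-1, s)), -32), -1)) = Mul(Rational(-1, 3), Pow(Add(9, Mul(-1, s)), -1)))
n = -3 (n = Mul(-12, Pow(Pow(Add(Add(7, Mul(-1, 0)), 9), Rational(1, 2)), -1)) = Mul(-12, Pow(Pow(Add(Add(7, 0), 9), Rational(1, 2)), -1)) = Mul(-12, Pow(Pow(Add(7, 9), Rational(1, 2)), -1)) = Mul(-12, Pow(Pow(16, Rational(1, 2)), -1)) = Mul(-12, Pow(4, -1)) = Mul(-12, Rational(1, 4)) = -3)
Mul(n, Function('N')(-55)) = Mul(-3, Mul(Rational(1, 3), Pow(Add(-9, -55), -1))) = Mul(-3, Mul(Rational(1, 3), Pow(-64, -1))) = Mul(-3, Mul(Rational(1, 3), Rational(-1, 64))) = Mul(-3, Rational(-1, 192)) = Rational(1, 64)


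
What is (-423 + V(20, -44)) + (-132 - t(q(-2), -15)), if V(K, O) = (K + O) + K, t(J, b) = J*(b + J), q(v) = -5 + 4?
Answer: -575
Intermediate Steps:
q(v) = -1
t(J, b) = J*(J + b)
V(K, O) = O + 2*K
(-423 + V(20, -44)) + (-132 - t(q(-2), -15)) = (-423 + (-44 + 2*20)) + (-132 - (-1)*(-1 - 15)) = (-423 + (-44 + 40)) + (-132 - (-1)*(-16)) = (-423 - 4) + (-132 - 1*16) = -427 + (-132 - 16) = -427 - 148 = -575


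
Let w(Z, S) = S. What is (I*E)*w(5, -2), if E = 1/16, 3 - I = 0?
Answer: -3/8 ≈ -0.37500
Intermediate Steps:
I = 3 (I = 3 - 1*0 = 3 + 0 = 3)
E = 1/16 ≈ 0.062500
(I*E)*w(5, -2) = (3*(1/16))*(-2) = (3/16)*(-2) = -3/8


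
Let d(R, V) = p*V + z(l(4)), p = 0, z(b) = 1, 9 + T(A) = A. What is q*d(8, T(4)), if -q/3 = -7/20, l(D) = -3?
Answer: 21/20 ≈ 1.0500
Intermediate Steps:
T(A) = -9 + A
q = 21/20 (q = -(-21)/20 = -3*(-7/20) = 21/20 ≈ 1.0500)
d(R, V) = 1 (d(R, V) = 0*V + 1 = 0 + 1 = 1)
q*d(8, T(4)) = (21/20)*1 = 21/20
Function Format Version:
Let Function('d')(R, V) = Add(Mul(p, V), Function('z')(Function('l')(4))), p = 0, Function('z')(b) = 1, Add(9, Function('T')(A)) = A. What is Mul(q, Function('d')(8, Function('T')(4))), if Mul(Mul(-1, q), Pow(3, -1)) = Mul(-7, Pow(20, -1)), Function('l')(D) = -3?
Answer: Rational(21, 20) ≈ 1.0500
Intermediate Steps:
Function('T')(A) = Add(-9, A)
q = Rational(21, 20) (q = Mul(-3, Mul(-7, Pow(20, -1))) = Mul(-3, Mul(-7, Rational(1, 20))) = Mul(-3, Rational(-7, 20)) = Rational(21, 20) ≈ 1.0500)
Function('d')(R, V) = 1 (Function('d')(R, V) = Add(Mul(0, V), 1) = Add(0, 1) = 1)
Mul(q, Function('d')(8, Function('T')(4))) = Mul(Rational(21, 20), 1) = Rational(21, 20)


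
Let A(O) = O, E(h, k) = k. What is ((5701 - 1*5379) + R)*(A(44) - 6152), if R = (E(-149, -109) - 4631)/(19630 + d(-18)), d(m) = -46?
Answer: -267280481/136 ≈ -1.9653e+6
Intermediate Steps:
R = -395/1632 (R = (-109 - 4631)/(19630 - 46) = -4740/19584 = -4740*1/19584 = -395/1632 ≈ -0.24203)
((5701 - 1*5379) + R)*(A(44) - 6152) = ((5701 - 1*5379) - 395/1632)*(44 - 6152) = ((5701 - 5379) - 395/1632)*(-6108) = (322 - 395/1632)*(-6108) = (525109/1632)*(-6108) = -267280481/136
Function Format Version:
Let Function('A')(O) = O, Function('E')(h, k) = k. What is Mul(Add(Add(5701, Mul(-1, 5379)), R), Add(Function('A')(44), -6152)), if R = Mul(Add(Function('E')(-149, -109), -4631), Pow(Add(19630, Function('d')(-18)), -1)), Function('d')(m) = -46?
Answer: Rational(-267280481, 136) ≈ -1.9653e+6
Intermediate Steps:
R = Rational(-395, 1632) (R = Mul(Add(-109, -4631), Pow(Add(19630, -46), -1)) = Mul(-4740, Pow(19584, -1)) = Mul(-4740, Rational(1, 19584)) = Rational(-395, 1632) ≈ -0.24203)
Mul(Add(Add(5701, Mul(-1, 5379)), R), Add(Function('A')(44), -6152)) = Mul(Add(Add(5701, Mul(-1, 5379)), Rational(-395, 1632)), Add(44, -6152)) = Mul(Add(Add(5701, -5379), Rational(-395, 1632)), -6108) = Mul(Add(322, Rational(-395, 1632)), -6108) = Mul(Rational(525109, 1632), -6108) = Rational(-267280481, 136)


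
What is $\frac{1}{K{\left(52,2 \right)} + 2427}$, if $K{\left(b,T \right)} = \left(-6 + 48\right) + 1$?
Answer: $\frac{1}{2470} \approx 0.00040486$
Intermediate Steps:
$K{\left(b,T \right)} = 43$ ($K{\left(b,T \right)} = 42 + 1 = 43$)
$\frac{1}{K{\left(52,2 \right)} + 2427} = \frac{1}{43 + 2427} = \frac{1}{2470}$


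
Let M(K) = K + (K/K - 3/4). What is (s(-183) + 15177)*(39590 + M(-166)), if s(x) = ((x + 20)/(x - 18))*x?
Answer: 39696908113/67 ≈ 5.9249e+8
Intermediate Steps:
M(K) = 1/4 + K (M(K) = K + (1 - 3*1/4) = K + (1 - 3/4) = K + 1/4 = 1/4 + K)
s(x) = x*(20 + x)/(-18 + x) (s(x) = ((20 + x)/(-18 + x))*x = x*(20 + x)/(-18 + x))
(s(-183) + 15177)*(39590 + M(-166)) = (-183*(20 - 183)/(-18 - 183) + 15177)*(39590 + (1/4 - 166)) = (-183*(-163)/(-201) + 15177)*(39590 - 663/4) = (-183*(-1/201)*(-163) + 15177)*(157697/4) = (-9943/67 + 15177)*(157697/4) = (1006916/67)*(157697/4) = 39696908113/67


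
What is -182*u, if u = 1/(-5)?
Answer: 182/5 ≈ 36.400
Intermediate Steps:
u = -⅕ ≈ -0.20000
-182*u = -182*(-⅕) = 182/5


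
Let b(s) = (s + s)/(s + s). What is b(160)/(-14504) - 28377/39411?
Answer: -45735491/63513016 ≈ -0.72010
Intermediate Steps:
b(s) = 1 (b(s) = (2*s)/((2*s)) = (2*s)*(1/(2*s)) = 1)
b(160)/(-14504) - 28377/39411 = 1/(-14504) - 28377/39411 = 1*(-1/14504) - 28377*1/39411 = -1/14504 - 3153/4379 = -45735491/63513016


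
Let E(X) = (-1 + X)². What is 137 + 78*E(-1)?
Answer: 449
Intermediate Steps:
137 + 78*E(-1) = 137 + 78*(-1 - 1)² = 137 + 78*(-2)² = 137 + 78*4 = 137 + 312 = 449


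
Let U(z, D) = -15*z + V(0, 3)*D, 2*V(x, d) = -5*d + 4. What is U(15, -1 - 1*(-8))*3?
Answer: -1581/2 ≈ -790.50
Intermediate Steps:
V(x, d) = 2 - 5*d/2 (V(x, d) = (-5*d + 4)/2 = (4 - 5*d)/2 = 2 - 5*d/2)
U(z, D) = -15*z - 11*D/2 (U(z, D) = -15*z + (2 - 5/2*3)*D = -15*z + (2 - 15/2)*D = -15*z - 11*D/2)
U(15, -1 - 1*(-8))*3 = (-15*15 - 11*(-1 - 1*(-8))/2)*3 = (-225 - 11*(-1 + 8)/2)*3 = (-225 - 11/2*7)*3 = (-225 - 77/2)*3 = -527/2*3 = -1581/2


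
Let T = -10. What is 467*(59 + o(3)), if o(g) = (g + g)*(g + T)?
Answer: 7939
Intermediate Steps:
o(g) = 2*g*(-10 + g) (o(g) = (g + g)*(g - 10) = (2*g)*(-10 + g) = 2*g*(-10 + g))
467*(59 + o(3)) = 467*(59 + 2*3*(-10 + 3)) = 467*(59 + 2*3*(-7)) = 467*(59 - 42) = 467*17 = 7939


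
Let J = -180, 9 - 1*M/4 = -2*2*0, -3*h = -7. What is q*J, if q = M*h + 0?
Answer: -15120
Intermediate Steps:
h = 7/3 (h = -1/3*(-7) = 7/3 ≈ 2.3333)
M = 36 (M = 36 - 4*(-2*2)*0 = 36 - (-16)*0 = 36 - 4*0 = 36 + 0 = 36)
q = 84 (q = 36*(7/3) + 0 = 84 + 0 = 84)
q*J = 84*(-180) = -15120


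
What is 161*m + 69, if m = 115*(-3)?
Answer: -55476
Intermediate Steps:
m = -345
161*m + 69 = 161*(-345) + 69 = -55545 + 69 = -55476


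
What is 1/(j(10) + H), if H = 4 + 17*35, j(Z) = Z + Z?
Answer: 1/619 ≈ 0.0016155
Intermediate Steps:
j(Z) = 2*Z
H = 599 (H = 4 + 595 = 599)
1/(j(10) + H) = 1/(2*10 + 599) = 1/(20 + 599) = 1/619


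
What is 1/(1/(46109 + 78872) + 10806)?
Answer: 124981/1350544687 ≈ 9.2541e-5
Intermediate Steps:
1/(1/(46109 + 78872) + 10806) = 1/(1/124981 + 10806) = 1/(1350544687/124981) = 124981/1350544687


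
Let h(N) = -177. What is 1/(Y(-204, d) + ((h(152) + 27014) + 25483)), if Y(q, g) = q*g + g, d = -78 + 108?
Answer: 1/46230 ≈ 2.1631e-5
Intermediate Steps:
d = 30
Y(q, g) = g + g*q (Y(q, g) = g*q + g = g + g*q)
1/(Y(-204, d) + ((h(152) + 27014) + 25483)) = 1/(30*(1 - 204) + ((-177 + 27014) + 25483)) = 1/(30*(-203) + (26837 + 25483)) = 1/(-6090 + 52320) = 1/46230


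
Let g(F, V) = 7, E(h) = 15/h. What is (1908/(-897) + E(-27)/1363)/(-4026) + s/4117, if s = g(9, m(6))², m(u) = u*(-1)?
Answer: 32856274007/2643238522782 ≈ 0.012430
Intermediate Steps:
m(u) = -u
s = 49 (s = 7² = 49)
(1908/(-897) + E(-27)/1363)/(-4026) + s/4117 = (1908/(-897) + (15/(-27))/1363)/(-4026) + 49/4117 = (1908*(-1/897) + (15*(-1/27))*(1/1363))*(-1/4026) + 49*(1/4117) = (-636/299 - 5/9*1/1363)*(-1/4026) + 49/4117 = (-636/299 - 5/12267)*(-1/4026) + 49/4117 = -7803307/3667833*(-1/4026) + 49/4117 = 7803307/14766695658 + 49/4117 = 32856274007/2643238522782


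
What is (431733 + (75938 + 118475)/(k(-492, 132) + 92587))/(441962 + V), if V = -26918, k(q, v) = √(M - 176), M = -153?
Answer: 528712233404095/508271948028216 - 194413*I*√329/3557903636197512 ≈ 1.0402 - 9.9113e-10*I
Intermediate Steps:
k(q, v) = I*√329 (k(q, v) = √(-153 - 176) = √(-329) = I*√329)
(431733 + (75938 + 118475)/(k(-492, 132) + 92587))/(441962 + V) = (431733 + (75938 + 118475)/(I*√329 + 92587))/(441962 - 26918) = (431733 + 194413/(92587 + I*√329))/415044 = (431733 + 194413/(92587 + I*√329))*(1/415044) = 143911/138348 + 194413/(415044*(92587 + I*√329))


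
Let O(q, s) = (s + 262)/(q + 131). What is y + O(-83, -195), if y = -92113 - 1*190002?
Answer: -13541453/48 ≈ -2.8211e+5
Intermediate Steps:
y = -282115 (y = -92113 - 190002 = -282115)
O(q, s) = (262 + s)/(131 + q)
y + O(-83, -195) = -282115 + (262 - 195)/(131 - 83) = -282115 + 67/48 = -13541453/48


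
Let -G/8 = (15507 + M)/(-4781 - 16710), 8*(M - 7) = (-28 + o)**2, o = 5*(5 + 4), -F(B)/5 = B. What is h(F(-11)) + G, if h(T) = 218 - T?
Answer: 3627434/21491 ≈ 168.79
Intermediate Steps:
F(B) = -5*B
o = 45 (o = 5*9 = 45)
M = 345/8 (M = 7 + (-28 + 45)**2/8 = 7 + (1/8)*17**2 = 7 + (1/8)*289 = 7 + 289/8 = 345/8 ≈ 43.125)
G = 124401/21491 (G = -8*(15507 + 345/8)/(-4781 - 16710) = -124401/(-21491) = -124401*(-1)/21491 = -8*(-124401/171928) = 124401/21491 ≈ 5.7885)
h(F(-11)) + G = (218 - (-5)*(-11)) + 124401/21491 = (218 - 1*55) + 124401/21491 = (218 - 55) + 124401/21491 = 163 + 124401/21491 = 3627434/21491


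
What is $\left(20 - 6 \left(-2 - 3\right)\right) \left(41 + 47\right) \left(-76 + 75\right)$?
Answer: $-4400$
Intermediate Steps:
$\left(20 - 6 \left(-2 - 3\right)\right) \left(41 + 47\right) \left(-76 + 75\right) = \left(20 - -30\right) 88 \left(-1\right) = \left(20 + 30\right) \left(-88\right) = 50 \left(-88\right) = -4400$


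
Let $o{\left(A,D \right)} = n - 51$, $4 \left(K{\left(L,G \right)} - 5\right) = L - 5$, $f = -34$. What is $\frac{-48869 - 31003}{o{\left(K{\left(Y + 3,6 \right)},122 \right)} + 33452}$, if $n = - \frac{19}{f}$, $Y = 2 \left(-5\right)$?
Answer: $- \frac{905216}{378551} \approx -2.3913$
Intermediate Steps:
$Y = -10$
$n = \frac{19}{34}$ ($n = - \frac{19}{-34} = \left(-19\right) \left(- \frac{1}{34}\right) = \frac{19}{34} \approx 0.55882$)
$K{\left(L,G \right)} = \frac{15}{4} + \frac{L}{4}$ ($K{\left(L,G \right)} = 5 + \frac{L - 5}{4} = 5 + \frac{-5 + L}{4} = 5 + \left(- \frac{5}{4} + \frac{L}{4}\right) = \frac{15}{4} + \frac{L}{4}$)
$o{\left(A,D \right)} = - \frac{1715}{34}$ ($o{\left(A,D \right)} = \frac{19}{34} - 51 = - \frac{1715}{34}$)
$\frac{-48869 - 31003}{o{\left(K{\left(Y + 3,6 \right)},122 \right)} + 33452} = \frac{-48869 - 31003}{- \frac{1715}{34} + 33452} = - \frac{79872}{\frac{1135653}{34}} = \left(-79872\right) \frac{34}{1135653} = - \frac{905216}{378551}$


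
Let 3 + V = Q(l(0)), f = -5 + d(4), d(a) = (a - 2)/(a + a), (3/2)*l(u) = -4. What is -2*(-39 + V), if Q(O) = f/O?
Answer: 1287/16 ≈ 80.438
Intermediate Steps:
l(u) = -8/3 (l(u) = (⅔)*(-4) = -8/3)
d(a) = (-2 + a)/(2*a) (d(a) = (-2 + a)/((2*a)) = (-2 + a)*(1/(2*a)) = (-2 + a)/(2*a))
f = -19/4 (f = -5 + (½)*(-2 + 4)/4 = -5 + (½)*(¼)*2 = -5 + ¼ = -19/4 ≈ -4.7500)
Q(O) = -19/(4*O)
V = -39/32 (V = -3 - 19/(4*(-8/3)) = -3 - 19/4*(-3/8) = -3 + 57/32 = -39/32 ≈ -1.2188)
-2*(-39 + V) = -2*(-39 - 39/32) = -2*(-1287/32) = 1287/16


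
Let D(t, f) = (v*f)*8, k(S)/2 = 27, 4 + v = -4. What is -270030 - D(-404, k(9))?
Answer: -266574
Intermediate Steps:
v = -8 (v = -4 - 4 = -8)
k(S) = 54 (k(S) = 2*27 = 54)
D(t, f) = -64*f (D(t, f) = -8*f*8 = -64*f)
-270030 - D(-404, k(9)) = -270030 - (-64)*54 = -270030 - 1*(-3456) = -270030 + 3456 = -266574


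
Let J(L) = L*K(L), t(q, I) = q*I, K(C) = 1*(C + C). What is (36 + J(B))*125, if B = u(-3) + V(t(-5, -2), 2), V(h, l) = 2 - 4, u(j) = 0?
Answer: 5500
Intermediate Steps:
K(C) = 2*C (K(C) = 1*(2*C) = 2*C)
t(q, I) = I*q
V(h, l) = -2
B = -2 (B = 0 - 2 = -2)
J(L) = 2*L² (J(L) = L*(2*L) = 2*L²)
(36 + J(B))*125 = (36 + 2*(-2)²)*125 = (36 + 2*4)*125 = (36 + 8)*125 = 44*125 = 5500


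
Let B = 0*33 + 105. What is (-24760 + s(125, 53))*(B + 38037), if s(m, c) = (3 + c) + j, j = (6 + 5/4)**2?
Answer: -7522041033/8 ≈ -9.4026e+8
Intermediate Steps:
j = 841/16 (j = (6 + 5*(1/4))**2 = (6 + 5/4)**2 = (29/4)**2 = 841/16 ≈ 52.563)
s(m, c) = 889/16 + c (s(m, c) = (3 + c) + 841/16 = 889/16 + c)
B = 105 (B = 0 + 105 = 105)
(-24760 + s(125, 53))*(B + 38037) = (-24760 + (889/16 + 53))*(105 + 38037) = (-24760 + 1737/16)*38142 = -394423/16*38142 = -7522041033/8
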